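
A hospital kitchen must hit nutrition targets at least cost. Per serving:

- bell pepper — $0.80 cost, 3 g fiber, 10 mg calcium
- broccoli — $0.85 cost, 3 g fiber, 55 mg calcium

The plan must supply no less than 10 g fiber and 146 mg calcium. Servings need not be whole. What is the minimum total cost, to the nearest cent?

$2.79

Compare the cost at each extreme point of the feasible region.
bell pepper only: max(10/3, 146/10) = 14.6 servings → $11.68.
broccoli only: max(10/3, 146/55) = 3.333 servings → $2.83.
bell pepper + broccoli with both tight: 0.8296 servings and 2.504 servings → $2.79.
So the least-cost plan costs $2.79.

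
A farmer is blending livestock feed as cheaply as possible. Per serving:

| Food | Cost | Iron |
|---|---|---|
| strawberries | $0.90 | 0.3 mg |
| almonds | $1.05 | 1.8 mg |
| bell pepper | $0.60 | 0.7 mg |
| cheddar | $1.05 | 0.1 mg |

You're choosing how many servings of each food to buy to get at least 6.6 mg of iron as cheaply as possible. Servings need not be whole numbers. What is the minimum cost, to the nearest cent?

$3.85

Cost per mg of iron: almonds $0.5833, bell pepper $0.8571, strawberries $3.0000, cheddar $10.5000.
With no serving limits, use only almonds: 6.6 mg / 1.8 mg = 3.667 servings × $1.05 = $3.85.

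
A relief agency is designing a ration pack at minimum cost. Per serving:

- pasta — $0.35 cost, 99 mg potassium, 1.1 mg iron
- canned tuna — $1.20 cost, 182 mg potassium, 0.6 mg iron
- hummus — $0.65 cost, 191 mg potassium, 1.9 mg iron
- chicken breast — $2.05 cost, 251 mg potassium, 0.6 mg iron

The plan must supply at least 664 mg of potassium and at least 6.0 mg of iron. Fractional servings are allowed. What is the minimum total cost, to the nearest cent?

$2.26

At the optimum either one food covers both requirements or two foods hit both targets exactly; no other combination can be cheaper.
pasta only: max(664/99, 6.0/1.1) = 6.707 servings → $2.35.
canned tuna only: max(664/182, 6.0/0.6) = 10 servings → $12.00.
hummus only: max(664/191, 6.0/1.9) = 3.476 servings → $2.26.
chicken breast only: max(664/251, 6.0/0.6) = 10 servings → $20.50.
pasta + canned tuna with both tight: 4.926 servings and 0.9688 servings → $2.89.
pasta + hummus with both targets exact would need a negative amount; discard.
pasta + chicken breast with both tight: 5.111 servings and 0.6294 servings → $3.08.
canned tuna + hummus with both tight: 0.5 servings and 3 servings → $2.55.
canned tuna + chicken breast: the both-tight solution has a negative serving — not a feasible corner.
hummus + chicken breast with both tight: 3.057 servings and 0.3191 servings → $2.64.
So the least-cost plan costs $2.26.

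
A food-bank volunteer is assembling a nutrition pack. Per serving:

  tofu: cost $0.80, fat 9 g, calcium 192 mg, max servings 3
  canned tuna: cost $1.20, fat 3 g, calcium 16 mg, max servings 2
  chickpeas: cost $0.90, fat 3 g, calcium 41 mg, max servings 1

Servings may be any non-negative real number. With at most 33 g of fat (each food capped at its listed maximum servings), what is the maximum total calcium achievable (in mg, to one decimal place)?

Calcium per g fat: tofu 21.33, chickpeas 13.67, canned tuna 5.333.
Take 3 servings of tofu: uses 27 g fat, +576.0 mg calcium (running total 576.0 mg).
Take 1 serving of chickpeas: uses 3 g fat, +41.0 mg calcium (running total 617.0 mg).
Take 1 serving of canned tuna: uses 3 g fat, +16.0 mg calcium (running total 633.0 mg).
Filling greedily by calcium-per-g fat is optimal for one linear limit, giving 633.0 mg.

633.0 mg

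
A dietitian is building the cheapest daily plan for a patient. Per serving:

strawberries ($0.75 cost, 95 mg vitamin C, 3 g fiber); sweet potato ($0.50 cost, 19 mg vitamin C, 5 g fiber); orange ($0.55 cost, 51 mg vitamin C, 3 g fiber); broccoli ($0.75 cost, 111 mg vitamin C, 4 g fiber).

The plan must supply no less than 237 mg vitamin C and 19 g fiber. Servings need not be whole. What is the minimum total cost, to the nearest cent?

$2.50

At the optimum either one food covers both requirements or two foods hit both targets exactly; no other combination can be cheaper.
strawberries only: max(237/95, 19/3) = 6.333 servings → $4.75.
sweet potato only: max(237/19, 19/5) = 12.47 servings → $6.24.
orange only: max(237/51, 19/3) = 6.333 servings → $3.48.
broccoli only: max(237/111, 19/4) = 4.75 servings → $3.56.
strawberries + sweet potato with both tight: 1.971 servings and 2.617 servings → $2.79.
strawberries + orange with both targets exact would need a negative amount; discard.
strawberries + broccoli: intersection lies outside the first quadrant.
sweet potato + orange with both tight: 1.303 servings and 4.162 servings → $2.94.
sweet potato + broccoli with both tight: 2.424 servings and 1.72 servings → $2.50.
orange + broccoli: intersection lies outside the first quadrant.
Cheapest feasible corner: $2.50.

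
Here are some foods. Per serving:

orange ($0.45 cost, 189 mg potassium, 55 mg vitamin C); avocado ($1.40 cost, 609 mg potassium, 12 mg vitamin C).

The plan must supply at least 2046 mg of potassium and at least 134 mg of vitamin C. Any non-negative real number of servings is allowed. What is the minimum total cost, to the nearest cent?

$4.73

Two binding constraints pin down two serving amounts, so the optimal mix uses at most two foods. The candidates are each food alone (scaled to the tighter of potassium/vitamin C) and each pair with both constraints tight.
orange only: max(2046/189, 134/55) = 10.83 servings → $4.87.
avocado only: max(2046/609, 134/12) = 11.17 servings → $15.63.
orange + avocado with both tight: 1.827 servings and 2.793 servings → $4.73.
The minimum over all feasible corners is $4.73.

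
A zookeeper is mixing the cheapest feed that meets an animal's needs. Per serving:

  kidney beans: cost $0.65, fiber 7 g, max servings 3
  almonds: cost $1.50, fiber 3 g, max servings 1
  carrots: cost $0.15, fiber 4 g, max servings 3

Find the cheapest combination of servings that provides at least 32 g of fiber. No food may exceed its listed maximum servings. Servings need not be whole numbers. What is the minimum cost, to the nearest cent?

$2.31

Cost per g of fiber: carrots $0.0375, kidney beans $0.0929, almonds $0.5000.
Take 3 servings of carrots: +12.0 g fiber for $0.45 (total $0.45, still need 20.0 g).
Take 2.857 servings of kidney beans: +20.0 g fiber for $1.86 (total $2.31, still need 0.0 g).
Filling from the cheapest source first is optimal under one linear minimum: $2.31.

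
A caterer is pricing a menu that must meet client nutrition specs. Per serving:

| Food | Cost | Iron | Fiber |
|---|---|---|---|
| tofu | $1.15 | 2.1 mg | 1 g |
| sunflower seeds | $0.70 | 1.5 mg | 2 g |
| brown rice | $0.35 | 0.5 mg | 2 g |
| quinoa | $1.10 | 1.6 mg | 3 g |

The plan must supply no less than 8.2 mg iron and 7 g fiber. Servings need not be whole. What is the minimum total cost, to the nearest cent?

$3.83

tofu only: max(8.2/2.1, 7/1) = 7 servings → $8.05.
sunflower seeds only: max(8.2/1.5, 7/2) = 5.467 servings → $3.83.
brown rice only: max(8.2/0.5, 7/2) = 16.4 servings → $5.74.
quinoa only: max(8.2/1.6, 7/3) = 5.125 servings → $5.64.
tofu + sunflower seeds with both tight: 2.185 servings and 2.407 servings → $4.20.
tofu + brown rice with both tight: 3.486 servings and 1.757 servings → $4.62.
tofu + quinoa with both tight: 2.851 servings and 1.383 servings → $4.80.
sunflower seeds + brown rice with both targets exact would need a negative amount; discard.
sunflower seeds + quinoa with both targets exact would need a negative amount; discard.
brown rice + quinoa with both targets exact would need a negative amount; discard.
The minimum over all feasible corners is $3.83.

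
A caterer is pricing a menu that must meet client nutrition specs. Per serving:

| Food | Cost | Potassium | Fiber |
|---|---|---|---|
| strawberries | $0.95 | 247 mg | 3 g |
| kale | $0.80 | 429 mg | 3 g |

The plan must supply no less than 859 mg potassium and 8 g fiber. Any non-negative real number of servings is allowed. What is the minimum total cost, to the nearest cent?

$2.13

This is a tiny linear program; its minimum lies at a vertex of the feasible set. List the vertices and price them.
strawberries only: max(859/247, 8/3) = 3.478 servings → $3.30.
kale only: max(859/429, 8/3) = 2.667 servings → $2.13.
strawberries + kale with both tight: 1.566 servings and 1.101 servings → $2.37.
The minimum over all feasible corners is $2.13.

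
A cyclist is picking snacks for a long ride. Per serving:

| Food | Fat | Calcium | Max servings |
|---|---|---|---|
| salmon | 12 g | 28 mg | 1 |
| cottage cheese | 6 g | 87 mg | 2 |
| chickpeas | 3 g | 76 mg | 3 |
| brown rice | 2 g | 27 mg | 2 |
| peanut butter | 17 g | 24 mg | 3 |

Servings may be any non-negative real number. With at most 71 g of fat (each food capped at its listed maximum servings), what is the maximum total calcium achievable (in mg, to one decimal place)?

Calcium per g fat: chickpeas 25.33, cottage cheese 14.5, brown rice 13.5, salmon 2.333, peanut butter 1.412.
Take 3 servings of chickpeas: uses 9 g fat, +228.0 mg calcium (running total 228.0 mg).
Take 2 servings of cottage cheese: uses 12 g fat, +174.0 mg calcium (running total 402.0 mg).
Take 2 servings of brown rice: uses 4 g fat, +54.0 mg calcium (running total 456.0 mg).
Take 1 serving of salmon: uses 12 g fat, +28.0 mg calcium (running total 484.0 mg).
Take 2 servings of peanut butter: uses 34 g fat, +48.0 mg calcium (running total 532.0 mg).
Filling greedily by calcium-per-g fat is optimal for one linear limit, giving 532.0 mg.

532.0 mg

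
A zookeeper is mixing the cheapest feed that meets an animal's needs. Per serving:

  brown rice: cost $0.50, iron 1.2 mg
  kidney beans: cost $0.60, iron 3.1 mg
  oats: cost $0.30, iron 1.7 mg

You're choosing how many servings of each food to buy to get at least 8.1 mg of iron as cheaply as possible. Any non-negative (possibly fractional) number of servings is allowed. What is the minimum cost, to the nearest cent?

Cost per mg of iron: oats $0.1765, kidney beans $0.1935, brown rice $0.4167.
With no serving limits, use only oats: 8.1 mg / 1.7 mg = 4.765 servings × $0.30 = $1.43.

$1.43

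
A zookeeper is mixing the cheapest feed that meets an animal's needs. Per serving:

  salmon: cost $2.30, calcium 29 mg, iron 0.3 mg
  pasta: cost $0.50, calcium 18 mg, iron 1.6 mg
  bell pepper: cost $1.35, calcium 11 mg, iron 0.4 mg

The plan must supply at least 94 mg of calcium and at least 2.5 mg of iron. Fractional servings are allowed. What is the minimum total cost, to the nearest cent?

At the optimum either one food covers both requirements or two foods hit both targets exactly; no other combination can be cheaper.
salmon only: max(94/29, 2.5/0.3) = 8.333 servings → $19.17.
pasta only: max(94/18, 2.5/1.6) = 5.222 servings → $2.61.
bell pepper only: max(94/11, 2.5/0.4) = 8.545 servings → $11.54.
salmon + pasta with both tight: 2.571 servings and 1.08 servings → $6.45.
salmon + bell pepper with both tight: 1.217 servings and 5.337 servings → $10.00.
pasta + bell pepper with both targets exact would need a negative amount; discard.
So the least-cost plan costs $2.61.

$2.61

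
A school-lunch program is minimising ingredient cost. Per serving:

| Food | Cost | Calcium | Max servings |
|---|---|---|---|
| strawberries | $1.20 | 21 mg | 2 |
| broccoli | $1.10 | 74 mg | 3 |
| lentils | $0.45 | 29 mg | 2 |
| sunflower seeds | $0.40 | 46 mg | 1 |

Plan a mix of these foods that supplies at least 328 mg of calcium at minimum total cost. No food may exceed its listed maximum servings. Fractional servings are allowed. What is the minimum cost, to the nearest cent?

$4.71

Cost per mg of calcium: sunflower seeds $0.0087, broccoli $0.0149, lentils $0.0155, strawberries $0.0571.
Take 1 serving of sunflower seeds: +46.0 mg calcium for $0.40 (total $0.40, still need 282.0 mg).
Take 3 servings of broccoli: +222.0 mg calcium for $3.30 (total $3.70, still need 60.0 mg).
Take 2 servings of lentils: +58.0 mg calcium for $0.90 (total $4.60, still need 2.0 mg).
Take 0.09524 servings of strawberries: +2.0 mg calcium for $0.11 (total $4.71, still need 0.0 mg).
Greedy by cheapest-per-mg is optimal for a single linear constraint, so the minimum cost is $4.71.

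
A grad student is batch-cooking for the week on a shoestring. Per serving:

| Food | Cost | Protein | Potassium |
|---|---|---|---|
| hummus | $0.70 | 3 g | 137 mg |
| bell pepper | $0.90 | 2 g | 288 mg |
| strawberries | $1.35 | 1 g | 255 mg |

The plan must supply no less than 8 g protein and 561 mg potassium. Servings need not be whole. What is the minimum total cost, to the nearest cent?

hummus only: max(8/3, 561/137) = 4.095 servings → $2.87.
bell pepper only: max(8/2, 561/288) = 4 servings → $3.60.
strawberries only: max(8/1, 561/255) = 8 servings → $10.80.
hummus + bell pepper with both tight: 2.003 servings and 0.9949 servings → $2.30.
hummus + strawberries with both tight: 2.355 servings and 0.9347 servings → $2.91.
bell pepper + strawberries: intersection lies outside the first quadrant.
The minimum over all feasible corners is $2.30.

$2.30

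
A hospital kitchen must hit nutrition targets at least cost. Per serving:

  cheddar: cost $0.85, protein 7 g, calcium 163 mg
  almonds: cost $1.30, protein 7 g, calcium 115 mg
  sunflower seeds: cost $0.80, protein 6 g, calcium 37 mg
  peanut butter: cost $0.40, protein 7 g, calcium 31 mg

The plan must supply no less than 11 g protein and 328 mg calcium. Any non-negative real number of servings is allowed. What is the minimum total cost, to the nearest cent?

An LP optimum is at a vertex; with two nutrient constraints at most two foods are used. Check each candidate.
cheddar only: max(11/7, 328/163) = 2.012 servings → $1.71.
almonds only: max(11/7, 328/115) = 2.852 servings → $3.71.
sunflower seeds only: max(11/6, 328/37) = 8.865 servings → $7.09.
peanut butter only: max(11/7, 328/31) = 10.58 servings → $4.23.
cheddar + almonds: intersection lies outside the first quadrant.
cheddar + sunflower seeds: intersection lies outside the first quadrant.
cheddar + peanut butter: intersection lies outside the first quadrant.
almonds + sunflower seeds with both targets exact would need a negative amount; discard.
almonds + peanut butter: intersection lies outside the first quadrant.
sunflower seeds + peanut butter with both targets exact would need a negative amount; discard.
The minimum over all feasible corners is $1.71.

$1.71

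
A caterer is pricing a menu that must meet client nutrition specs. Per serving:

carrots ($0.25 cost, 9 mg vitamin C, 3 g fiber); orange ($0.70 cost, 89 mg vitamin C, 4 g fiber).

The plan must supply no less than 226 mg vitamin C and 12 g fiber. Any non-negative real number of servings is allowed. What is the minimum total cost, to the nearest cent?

Compare the cost at each extreme point of the feasible region.
carrots only: max(226/9, 12/3) = 25.11 servings → $6.28.
orange only: max(226/89, 12/4) = 3 servings → $2.10.
carrots + orange with both tight: 0.71 servings and 2.468 servings → $1.90.
Cheapest feasible corner: $1.90.

$1.90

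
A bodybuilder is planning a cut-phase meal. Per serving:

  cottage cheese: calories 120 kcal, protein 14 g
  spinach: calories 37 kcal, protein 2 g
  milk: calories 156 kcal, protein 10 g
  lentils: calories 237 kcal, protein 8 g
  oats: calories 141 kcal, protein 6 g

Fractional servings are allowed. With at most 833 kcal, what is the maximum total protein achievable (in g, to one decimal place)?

Protein per kcal: cottage cheese 0.1167, milk 0.0641, spinach 0.05405, oats 0.04255, lentils 0.03376.
With no serving limits, spend the whole calories allowance on cottage cheese: 833 kcal / 120 kcal × 14 g = 97.2 g.

97.2 g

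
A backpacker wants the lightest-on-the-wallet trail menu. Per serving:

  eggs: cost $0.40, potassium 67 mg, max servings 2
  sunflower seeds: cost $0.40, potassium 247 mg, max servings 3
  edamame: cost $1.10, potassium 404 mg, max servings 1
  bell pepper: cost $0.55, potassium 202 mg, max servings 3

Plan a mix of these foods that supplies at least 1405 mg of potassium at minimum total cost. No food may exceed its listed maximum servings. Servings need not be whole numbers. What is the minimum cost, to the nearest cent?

Cost per mg of potassium: sunflower seeds $0.0016, edamame $0.0027, bell pepper $0.0027, eggs $0.0060.
Take 3 servings of sunflower seeds: +741.0 mg potassium for $1.20 (total $1.20, still need 664.0 mg).
Take 1 serving of edamame: +404.0 mg potassium for $1.10 (total $2.30, still need 260.0 mg).
Take 1.287 servings of bell pepper: +260.0 mg potassium for $0.71 (total $3.01, still need 0.0 mg).
Greedy by cheapest-per-mg is optimal for a single linear constraint, so the minimum cost is $3.01.

$3.01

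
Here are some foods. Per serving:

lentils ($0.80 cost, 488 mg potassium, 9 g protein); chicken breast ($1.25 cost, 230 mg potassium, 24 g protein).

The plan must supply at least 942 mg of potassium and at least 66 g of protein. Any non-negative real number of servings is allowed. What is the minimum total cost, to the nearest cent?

$3.69

At the optimum either one food covers both requirements or two foods hit both targets exactly; no other combination can be cheaper.
lentils only: max(942/488, 66/9) = 7.333 servings → $5.87.
chicken breast only: max(942/230, 66/24) = 4.096 servings → $5.12.
lentils + chicken breast with both tight: 0.7704 servings and 2.461 servings → $3.69.
Cheapest feasible corner: $3.69.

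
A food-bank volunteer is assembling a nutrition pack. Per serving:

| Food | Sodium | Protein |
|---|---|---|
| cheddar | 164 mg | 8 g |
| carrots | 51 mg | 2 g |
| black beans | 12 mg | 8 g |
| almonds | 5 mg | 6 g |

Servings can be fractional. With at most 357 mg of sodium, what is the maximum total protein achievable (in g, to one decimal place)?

428.4 g

Protein per mg sodium: almonds 1.2, black beans 0.6667, cheddar 0.04878, carrots 0.03922.
With no serving limits, spend the whole sodium allowance on almonds: 357 mg / 5 mg × 6 g = 428.4 g.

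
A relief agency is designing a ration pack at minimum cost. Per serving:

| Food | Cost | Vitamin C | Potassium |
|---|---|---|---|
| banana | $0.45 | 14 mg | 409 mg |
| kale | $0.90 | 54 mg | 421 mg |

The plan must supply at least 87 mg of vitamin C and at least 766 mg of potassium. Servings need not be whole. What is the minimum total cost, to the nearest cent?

$1.51

An LP optimum is at a vertex; with two nutrient constraints at most two foods are used. Check each candidate.
banana only: max(87/14, 766/409) = 6.214 servings → $2.80.
kale only: max(87/54, 766/421) = 1.819 servings → $1.64.
banana + kale with both tight: 0.2926 servings and 1.535 servings → $1.51.
The minimum over all feasible corners is $1.51.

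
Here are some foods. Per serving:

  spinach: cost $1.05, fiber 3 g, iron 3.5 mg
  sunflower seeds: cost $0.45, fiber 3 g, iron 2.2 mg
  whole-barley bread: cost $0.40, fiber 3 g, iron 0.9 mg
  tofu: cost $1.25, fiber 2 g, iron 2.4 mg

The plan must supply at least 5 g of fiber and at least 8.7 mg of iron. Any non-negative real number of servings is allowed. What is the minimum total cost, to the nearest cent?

Two binding constraints pin down two serving amounts, so the optimal mix uses at most two foods. The candidates are each food alone (scaled to the tighter of fiber/iron) and each pair with both constraints tight.
spinach only: max(5/3, 8.7/3.5) = 2.486 servings → $2.61.
sunflower seeds only: max(5/3, 8.7/2.2) = 3.955 servings → $1.78.
whole-barley bread only: max(5/3, 8.7/0.9) = 9.667 servings → $3.87.
tofu only: max(5/2, 8.7/2.4) = 3.625 servings → $4.53.
spinach + sunflower seeds: the both-tight solution has a negative serving — not a feasible corner.
spinach + whole-barley bread: intersection lies outside the first quadrant.
spinach + tofu: the both-tight solution has a negative serving — not a feasible corner.
sunflower seeds + whole-barley bread: intersection lies outside the first quadrant.
sunflower seeds + tofu: intersection lies outside the first quadrant.
whole-barley bread + tofu with both targets exact would need a negative amount; discard.
So the least-cost plan costs $1.78.

$1.78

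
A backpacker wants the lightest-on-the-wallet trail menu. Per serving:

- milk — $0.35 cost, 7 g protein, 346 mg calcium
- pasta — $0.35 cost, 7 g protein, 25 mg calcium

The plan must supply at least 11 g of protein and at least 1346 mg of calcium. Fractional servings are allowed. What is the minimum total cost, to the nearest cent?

Minimising a linear cost over {protein ≥ 11, calcium ≥ 1346, servings ≥ 0} — the optimum is at a vertex, using one or two foods.
milk only: max(11/7, 1346/346) = 3.89 servings → $1.36.
pasta only: max(11/7, 1346/25) = 53.84 servings → $18.84.
milk + pasta with both targets exact would need a negative amount; discard.
So the least-cost plan costs $1.36.

$1.36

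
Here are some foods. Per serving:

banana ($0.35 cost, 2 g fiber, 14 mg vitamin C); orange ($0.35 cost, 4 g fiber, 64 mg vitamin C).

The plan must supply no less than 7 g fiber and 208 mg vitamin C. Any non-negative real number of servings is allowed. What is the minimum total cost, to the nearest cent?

banana only: max(7/2, 208/14) = 14.86 servings → $5.20.
orange only: max(7/4, 208/64) = 3.25 servings → $1.14.
banana + orange: the both-tight solution has a negative serving — not a feasible corner.
Cheapest feasible corner: $1.14.

$1.14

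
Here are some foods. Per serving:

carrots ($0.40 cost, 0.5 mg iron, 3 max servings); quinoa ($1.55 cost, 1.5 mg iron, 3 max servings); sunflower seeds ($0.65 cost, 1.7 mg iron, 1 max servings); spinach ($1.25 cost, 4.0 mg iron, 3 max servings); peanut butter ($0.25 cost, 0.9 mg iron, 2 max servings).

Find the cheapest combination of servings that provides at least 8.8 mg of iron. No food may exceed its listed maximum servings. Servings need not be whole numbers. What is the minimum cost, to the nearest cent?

$2.69

Cost per mg of iron: peanut butter $0.2778, spinach $0.3125, sunflower seeds $0.3824, carrots $0.8000, quinoa $1.0333.
Take 2 servings of peanut butter: +1.8 mg iron for $0.50 (total $0.50, still need 7.0 mg).
Take 1.75 servings of spinach: +7.0 mg iron for $2.19 (total $2.69, still need 0.0 mg).
Filling from the cheapest source first is optimal under one linear minimum: $2.69.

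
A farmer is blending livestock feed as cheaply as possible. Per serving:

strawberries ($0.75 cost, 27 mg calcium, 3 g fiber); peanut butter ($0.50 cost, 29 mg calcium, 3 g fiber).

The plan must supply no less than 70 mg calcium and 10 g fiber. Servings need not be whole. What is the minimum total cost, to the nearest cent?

$1.67

For a min-cost LP with two ≥-constraints, a basic feasible solution has at most two positive variables.
strawberries only: max(70/27, 10/3) = 3.333 servings → $2.50.
peanut butter only: max(70/29, 10/3) = 3.333 servings → $1.67.
strawberries + peanut butter: intersection lies outside the first quadrant.
So the least-cost plan costs $1.67.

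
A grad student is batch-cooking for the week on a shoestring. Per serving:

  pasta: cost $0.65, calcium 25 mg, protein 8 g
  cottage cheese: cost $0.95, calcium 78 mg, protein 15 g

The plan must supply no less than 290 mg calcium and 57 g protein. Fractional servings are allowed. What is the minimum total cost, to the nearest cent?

$3.61

At the optimum either one food covers both requirements or two foods hit both targets exactly; no other combination can be cheaper.
pasta only: max(290/25, 57/8) = 11.6 servings → $7.54.
cottage cheese only: max(290/78, 57/15) = 3.8 servings → $3.61.
pasta + cottage cheese with both tight: 0.3855 servings and 3.594 servings → $3.67.
Cheapest feasible corner: $3.61.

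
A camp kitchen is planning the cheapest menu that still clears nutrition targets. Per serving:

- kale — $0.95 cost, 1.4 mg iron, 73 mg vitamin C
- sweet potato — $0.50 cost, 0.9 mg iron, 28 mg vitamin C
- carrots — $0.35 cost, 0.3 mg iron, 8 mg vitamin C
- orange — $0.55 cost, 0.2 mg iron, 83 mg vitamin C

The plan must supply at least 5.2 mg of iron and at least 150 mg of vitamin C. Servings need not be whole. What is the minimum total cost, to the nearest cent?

At the optimum either one food covers both requirements or two foods hit both targets exactly; no other combination can be cheaper.
kale only: max(5.2/1.4, 150/73) = 3.714 servings → $3.53.
sweet potato only: max(5.2/0.9, 150/28) = 5.778 servings → $2.89.
carrots only: max(5.2/0.3, 150/8) = 18.75 servings → $6.56.
orange only: max(5.2/0.2, 150/83) = 26 servings → $14.30.
kale + sweet potato: intersection lies outside the first quadrant.
kale + carrots with both tight: 0.3178 servings and 15.85 servings → $5.85.
kale + orange: the both-tight solution has a negative serving — not a feasible corner.
sweet potato + carrots with both tight: 2.833 servings and 8.833 servings → $4.51.
sweet potato + orange: intersection lies outside the first quadrant.
carrots + orange with both tight: 17.24 servings and 0.1459 servings → $6.11.
The minimum over all feasible corners is $2.89.

$2.89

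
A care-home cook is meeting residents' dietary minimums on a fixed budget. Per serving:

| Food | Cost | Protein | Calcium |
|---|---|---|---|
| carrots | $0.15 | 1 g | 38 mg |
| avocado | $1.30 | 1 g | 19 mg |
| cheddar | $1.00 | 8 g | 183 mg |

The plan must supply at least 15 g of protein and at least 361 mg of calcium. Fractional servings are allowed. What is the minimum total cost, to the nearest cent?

$1.90

The cheapest plan sits at a corner of the feasible region — with two constraints it uses at most two foods.
carrots only: max(15/1, 361/38) = 15 servings → $2.25.
avocado only: max(15/1, 361/19) = 19 servings → $24.70.
cheddar only: max(15/8, 361/183) = 1.973 servings → $1.97.
carrots + avocado with both tight: 4 servings and 11 servings → $14.90.
carrots + cheddar with both tight: 1.182 servings and 1.727 servings → $1.90.
avocado + cheddar: intersection lies outside the first quadrant.
Cheapest feasible corner: $1.90.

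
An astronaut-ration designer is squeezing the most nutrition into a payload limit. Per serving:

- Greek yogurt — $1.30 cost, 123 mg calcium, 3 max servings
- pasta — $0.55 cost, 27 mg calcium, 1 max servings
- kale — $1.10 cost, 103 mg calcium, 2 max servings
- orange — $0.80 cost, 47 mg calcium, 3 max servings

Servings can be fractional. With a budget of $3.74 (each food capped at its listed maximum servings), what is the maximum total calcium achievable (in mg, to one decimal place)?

353.9 mg

Calcium per dollar: Greek yogurt 94.62, kale 93.64, orange 58.75, pasta 49.09.
Take 2.877 servings of Greek yogurt: spends $3.74, +353.9 mg calcium (running total 353.9 mg).
Greedy by best ratio exhausts the cost allowance optimally: 353.9 mg.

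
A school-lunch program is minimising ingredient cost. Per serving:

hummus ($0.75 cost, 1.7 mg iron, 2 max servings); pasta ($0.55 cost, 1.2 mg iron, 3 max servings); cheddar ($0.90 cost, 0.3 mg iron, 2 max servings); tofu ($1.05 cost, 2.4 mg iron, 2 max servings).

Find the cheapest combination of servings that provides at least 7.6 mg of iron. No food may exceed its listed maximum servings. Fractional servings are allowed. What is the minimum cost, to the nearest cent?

$3.34

Cost per mg of iron: tofu $0.4375, hummus $0.4412, pasta $0.4583, cheddar $3.0000.
Take 2 servings of tofu: +4.8 mg iron for $2.10 (total $2.10, still need 2.8 mg).
Take 1.647 servings of hummus: +2.8 mg iron for $1.24 (total $3.34, still need 0.0 mg).
Filling from the cheapest source first is optimal under one linear minimum: $3.34.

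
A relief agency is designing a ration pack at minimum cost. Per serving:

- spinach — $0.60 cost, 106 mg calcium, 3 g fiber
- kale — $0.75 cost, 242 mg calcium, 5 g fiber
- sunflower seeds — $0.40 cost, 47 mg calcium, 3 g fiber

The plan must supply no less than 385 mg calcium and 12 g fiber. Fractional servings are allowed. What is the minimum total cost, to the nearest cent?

$1.70

Minimising a linear cost over {calcium ≥ 385, fiber ≥ 12, servings ≥ 0} — the optimum is at a vertex, using one or two foods.
spinach only: max(385/106, 12/3) = 4 servings → $2.40.
kale only: max(385/242, 12/5) = 2.4 servings → $1.80.
sunflower seeds only: max(385/47, 12/3) = 8.191 servings → $3.28.
spinach + kale: the both-tight solution has a negative serving — not a feasible corner.
spinach + sunflower seeds with both tight: 3.339 servings and 0.661 servings → $2.27.
kale + sunflower seeds with both tight: 1.204 servings and 1.994 servings → $1.70.
Cheapest feasible corner: $1.70.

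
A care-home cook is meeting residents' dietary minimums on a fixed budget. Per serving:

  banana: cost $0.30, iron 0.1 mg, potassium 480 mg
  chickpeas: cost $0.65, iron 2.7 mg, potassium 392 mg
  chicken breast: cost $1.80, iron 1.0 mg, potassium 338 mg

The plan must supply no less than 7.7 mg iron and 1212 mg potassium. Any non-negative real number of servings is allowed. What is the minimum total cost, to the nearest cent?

A basic optimal solution has at most two foods positive. Try each food alone and each pair with both targets met exactly.
banana only: max(7.7/0.1, 1212/480) = 77 servings → $23.10.
chickpeas only: max(7.7/2.7, 1212/392) = 3.092 servings → $2.01.
chicken breast only: max(7.7/1.0, 1212/338) = 7.7 servings → $13.86.
banana + chickpeas with both tight: 0.2021 servings and 2.844 servings → $1.91.
banana + chicken breast: the both-tight solution has a negative serving — not a feasible corner.
chickpeas + chicken breast with both tight: 2.671 servings and 0.4879 servings → $2.61.
So the least-cost plan costs $1.91.

$1.91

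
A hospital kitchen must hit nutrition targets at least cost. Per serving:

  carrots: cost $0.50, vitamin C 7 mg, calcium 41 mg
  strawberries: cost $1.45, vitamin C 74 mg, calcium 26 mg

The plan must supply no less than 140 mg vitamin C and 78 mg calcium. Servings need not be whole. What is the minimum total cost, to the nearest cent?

At the optimum either one food covers both requirements or two foods hit both targets exactly; no other combination can be cheaper.
carrots only: max(140/7, 78/41) = 20 servings → $10.00.
strawberries only: max(140/74, 78/26) = 3 servings → $4.35.
carrots + strawberries with both tight: 0.7475 servings and 1.821 servings → $3.01.
So the least-cost plan costs $3.01.

$3.01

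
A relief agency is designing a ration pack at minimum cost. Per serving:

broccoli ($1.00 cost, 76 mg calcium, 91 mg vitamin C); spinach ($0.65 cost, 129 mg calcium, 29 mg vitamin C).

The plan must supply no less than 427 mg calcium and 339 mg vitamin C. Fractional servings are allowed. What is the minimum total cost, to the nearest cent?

At the optimum either one food covers both requirements or two foods hit both targets exactly; no other combination can be cheaper.
broccoli only: max(427/76, 339/91) = 5.618 servings → $5.62.
spinach only: max(427/129, 339/29) = 11.69 servings → $7.60.
broccoli + spinach with both tight: 3.288 servings and 1.373 servings → $4.18.
Cheapest feasible corner: $4.18.

$4.18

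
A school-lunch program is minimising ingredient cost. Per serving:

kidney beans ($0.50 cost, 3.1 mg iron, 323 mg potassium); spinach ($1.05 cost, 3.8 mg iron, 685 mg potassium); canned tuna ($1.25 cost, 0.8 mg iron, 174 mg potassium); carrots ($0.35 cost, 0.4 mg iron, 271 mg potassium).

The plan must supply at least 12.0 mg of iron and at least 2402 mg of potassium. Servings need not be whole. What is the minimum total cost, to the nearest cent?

Check every corner: each single food scaled to meet both minima, and each pair solved so both constraints bind.
kidney beans only: max(12.0/3.1, 2402/323) = 7.437 servings → $3.72.
spinach only: max(12.0/3.8, 2402/685) = 3.507 servings → $3.68.
canned tuna only: max(12.0/0.8, 2402/174) = 15 servings → $18.75.
carrots only: max(12.0/0.4, 2402/271) = 30 servings → $10.50.
kidney beans + spinach with both targets exact would need a negative amount; discard.
kidney beans + canned tuna with both tight: 0.5922 servings and 12.71 servings → $16.18.
kidney beans + carrots with both tight: 3.223 servings and 5.022 servings → $3.37.
spinach + canned tuna with both tight: 1.47 servings and 8.018 servings → $11.57.
spinach + carrots with both tight: 3.031 servings and 1.201 servings → $3.60.
canned tuna + carrots with both targets exact would need a negative amount; discard.
So the least-cost plan costs $3.37.

$3.37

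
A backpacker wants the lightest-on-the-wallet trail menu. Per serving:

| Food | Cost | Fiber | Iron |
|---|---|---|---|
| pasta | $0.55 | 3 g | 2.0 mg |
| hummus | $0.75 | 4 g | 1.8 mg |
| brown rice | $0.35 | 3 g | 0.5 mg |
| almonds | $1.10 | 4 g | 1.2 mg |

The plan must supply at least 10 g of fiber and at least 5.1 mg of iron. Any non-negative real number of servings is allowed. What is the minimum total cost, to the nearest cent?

$1.62

This is a tiny linear program; its minimum lies at a vertex of the feasible set. List the vertices and price them.
pasta only: max(10/3, 5.1/2.0) = 3.333 servings → $1.83.
hummus only: max(10/4, 5.1/1.8) = 2.833 servings → $2.12.
brown rice only: max(10/3, 5.1/0.5) = 10.2 servings → $3.57.
almonds only: max(10/4, 5.1/1.2) = 4.25 servings → $4.67.
pasta + hummus with both tight: 0.9231 servings and 1.808 servings → $1.86.
pasta + brown rice with both tight: 2.289 servings and 1.044 servings → $1.62.
pasta + almonds with both tight: 1.909 servings and 1.068 servings → $2.23.
hummus + brown rice: the both-tight solution has a negative serving — not a feasible corner.
hummus + almonds with both targets exact would need a negative amount; discard.
brown rice + almonds: intersection lies outside the first quadrant.
Cheapest feasible corner: $1.62.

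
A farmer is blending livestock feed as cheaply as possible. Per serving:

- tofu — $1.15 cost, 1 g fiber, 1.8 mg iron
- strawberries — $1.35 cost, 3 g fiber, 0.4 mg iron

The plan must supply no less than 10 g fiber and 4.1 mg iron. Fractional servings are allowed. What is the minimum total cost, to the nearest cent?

Two binding constraints pin down two serving amounts, so the optimal mix uses at most two foods. The candidates are each food alone (scaled to the tighter of fiber/iron) and each pair with both constraints tight.
tofu only: max(10/1, 4.1/1.8) = 10 servings → $11.50.
strawberries only: max(10/3, 4.1/0.4) = 10.25 servings → $13.84.
tofu + strawberries with both tight: 1.66 servings and 2.78 servings → $5.66.
So the least-cost plan costs $5.66.

$5.66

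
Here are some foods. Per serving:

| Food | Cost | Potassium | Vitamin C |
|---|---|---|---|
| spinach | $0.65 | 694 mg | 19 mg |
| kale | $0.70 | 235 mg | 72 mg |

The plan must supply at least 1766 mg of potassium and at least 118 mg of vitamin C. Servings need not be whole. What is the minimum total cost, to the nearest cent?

spinach only: max(1766/694, 118/19) = 6.211 servings → $4.04.
kale only: max(1766/235, 118/72) = 7.515 servings → $5.26.
spinach + kale with both tight: 2.185 servings and 1.062 servings → $2.16.
So the least-cost plan costs $2.16.

$2.16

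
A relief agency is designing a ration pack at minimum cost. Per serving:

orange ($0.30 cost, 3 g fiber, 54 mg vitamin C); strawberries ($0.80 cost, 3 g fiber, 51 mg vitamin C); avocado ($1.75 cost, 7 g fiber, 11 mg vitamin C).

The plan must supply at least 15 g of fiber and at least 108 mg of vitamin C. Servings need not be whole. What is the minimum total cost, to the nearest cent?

$1.50

Compare the cost at each extreme point of the feasible region.
orange only: max(15/3, 108/54) = 5 servings → $1.50.
strawberries only: max(15/3, 108/51) = 5 servings → $4.00.
avocado only: max(15/7, 108/11) = 9.818 servings → $17.18.
orange + strawberries: the both-tight solution has a negative serving — not a feasible corner.
orange + avocado with both tight: 1.713 servings and 1.409 servings → $2.98.
strawberries + avocado with both tight: 1.824 servings and 1.361 servings → $3.84.
The minimum over all feasible corners is $1.50.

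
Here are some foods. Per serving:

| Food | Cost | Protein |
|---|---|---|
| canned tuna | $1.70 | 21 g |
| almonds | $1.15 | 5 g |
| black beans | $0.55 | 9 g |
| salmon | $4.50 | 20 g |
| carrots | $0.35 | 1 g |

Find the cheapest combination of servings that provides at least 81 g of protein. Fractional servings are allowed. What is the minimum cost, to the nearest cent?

$4.95

Cost per g of protein: black beans $0.0611, canned tuna $0.0810, salmon $0.2250, almonds $0.2300, carrots $0.3500.
With no serving limits, use only black beans: 81 g / 9 g = 9 servings × $0.55 = $4.95.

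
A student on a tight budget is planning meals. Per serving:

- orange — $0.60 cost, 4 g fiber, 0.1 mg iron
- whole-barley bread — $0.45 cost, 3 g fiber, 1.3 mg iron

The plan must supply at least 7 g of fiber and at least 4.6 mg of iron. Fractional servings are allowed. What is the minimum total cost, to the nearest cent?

An LP optimum is at a vertex; with two nutrient constraints at most two foods are used. Check each candidate.
orange only: max(7/4, 4.6/0.1) = 46 servings → $27.60.
whole-barley bread only: max(7/3, 4.6/1.3) = 3.538 servings → $1.59.
orange + whole-barley bread: the both-tight solution has a negative serving — not a feasible corner.
The minimum over all feasible corners is $1.59.

$1.59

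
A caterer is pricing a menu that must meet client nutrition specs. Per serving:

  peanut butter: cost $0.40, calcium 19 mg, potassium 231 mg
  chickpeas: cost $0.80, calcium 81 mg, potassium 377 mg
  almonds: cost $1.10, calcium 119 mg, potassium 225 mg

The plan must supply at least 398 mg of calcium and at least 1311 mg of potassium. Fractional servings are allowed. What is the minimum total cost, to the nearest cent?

peanut butter only: max(398/19, 1311/231) = 20.95 servings → $8.38.
chickpeas only: max(398/81, 1311/377) = 4.914 servings → $3.93.
almonds only: max(398/119, 1311/225) = 5.827 servings → $6.41.
peanut butter + chickpeas: the both-tight solution has a negative serving — not a feasible corner.
peanut butter + almonds with both tight: 2.863 servings and 2.887 servings → $4.32.
chickpeas + almonds with both tight: 2.495 servings and 1.646 servings → $3.81.
The minimum over all feasible corners is $3.81.

$3.81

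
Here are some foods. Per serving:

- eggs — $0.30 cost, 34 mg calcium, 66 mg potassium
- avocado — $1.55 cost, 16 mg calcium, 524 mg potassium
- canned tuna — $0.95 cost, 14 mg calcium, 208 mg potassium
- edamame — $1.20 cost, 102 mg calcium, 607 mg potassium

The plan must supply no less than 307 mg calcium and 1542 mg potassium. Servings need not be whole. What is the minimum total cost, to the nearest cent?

$3.40

Compare the cost at each extreme point of the feasible region.
eggs only: max(307/34, 1542/66) = 23.36 servings → $7.01.
avocado only: max(307/16, 1542/524) = 19.19 servings → $29.74.
canned tuna only: max(307/14, 1542/208) = 21.93 servings → $20.83.
edamame only: max(307/102, 1542/607) = 3.01 servings → $3.61.
eggs + avocado with both tight: 8.126 servings and 1.919 servings → $5.41.
eggs + canned tuna with both tight: 6.875 servings and 5.232 servings → $7.03.
eggs + edamame with both tight: 2.09 servings and 2.313 servings → $3.40.
avocado + canned tuna: the both-tight solution has a negative serving — not a feasible corner.
avocado + edamame: the both-tight solution has a negative serving — not a feasible corner.
canned tuna + edamame with both targets exact would need a negative amount; discard.
The minimum over all feasible corners is $3.40.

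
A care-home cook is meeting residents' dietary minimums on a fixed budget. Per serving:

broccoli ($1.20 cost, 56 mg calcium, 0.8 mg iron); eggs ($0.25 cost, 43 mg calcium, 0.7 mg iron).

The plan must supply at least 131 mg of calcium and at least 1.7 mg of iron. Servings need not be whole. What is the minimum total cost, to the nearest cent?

$0.76

Check every corner: each single food scaled to meet both minima, and each pair solved so both constraints bind.
broccoli only: max(131/56, 1.7/0.8) = 2.339 servings → $2.81.
eggs only: max(131/43, 1.7/0.7) = 3.047 servings → $0.76.
broccoli + eggs with both targets exact would need a negative amount; discard.
Cheapest feasible corner: $0.76.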